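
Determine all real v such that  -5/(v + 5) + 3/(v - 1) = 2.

v = -7.1098 or v = 2.1098

Multiply both sides by (v + 5)(v - 1):
-5(v - 1) + 3(v + 5) = 2(v + 5)(v - 1).
Expand and collect terms: 2v^2 + 10v - 30 = 0.
By the quadratic formula, v = (-10 +/- sqrt(340)) / 4, so v ~= 2.1098 or v ~= -7.1098.
Neither value makes a denominator zero (v != -5, v != 1), so both are valid.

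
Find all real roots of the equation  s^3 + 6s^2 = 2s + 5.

s = -6.1926 or s = -0.8074 or s = 1

Rearrange: s^3 + 6s^2 - 2s - 5 = 0.
Possible rational roots are divisors of -5. Testing s = 1 gives 0, so (s - 1) is a factor.
Divide: s^3 + 6s^2 - 2s - 5 = (s - 1)(s^2 + 7s + 5).
Apply the quadratic formula to s^2 + 7s + 5 = 0: s = (-7 +/- sqrt(29))/2, i.e. s ~= -0.8074 or s ~= -6.1926.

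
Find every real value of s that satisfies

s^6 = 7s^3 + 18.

s = -1.2599 or s = 2.0801

Let u = s^3. The equation becomes u^2 - 7u - 18 = 0.
Factor: (u - 9)(u + 2) = 0, so u = 9 or u = -2.
s^3 = 9 gives s = (9)^(1/3) ~= 2.0801.
s^3 = -2 gives s = -(2)^(1/3) ~= -1.2599.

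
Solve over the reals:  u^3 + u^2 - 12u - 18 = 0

u = -3 or u = -1.6458 or u = 3.6458

Possible rational roots are divisors of -18. Testing u = -3 gives 0, so (u + 3) is a factor.
Divide: u^3 + u^2 - 12u - 18 = (u + 3)(u^2 - 2u - 6).
Apply the quadratic formula to u^2 - 2u - 6 = 0: u = (2 +/- sqrt(28))/2, i.e. u ~= 3.6458 or u ~= -1.6458.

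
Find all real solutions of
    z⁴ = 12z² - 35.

Let u = z². The equation becomes u² - 12u + 35 = 0.
Factor: (u - 7)(u - 5) = 0, so u = 7 or u = 5.
z² = 7 gives z = ±√(7) ≈ ±2.6458.
z² = 5 gives z = ±√(5) ≈ ±2.2361.

z = -2.6458 or z = -2.2361 or z = 2.2361 or z = 2.6458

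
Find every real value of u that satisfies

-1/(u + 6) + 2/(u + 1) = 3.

Multiply both sides by (u + 6)(u + 1):
-(u + 1) + 2(u + 6) = 3(u + 6)(u + 1).
Expand and collect terms: 3u^2 + 20u + 7 = 0.
By the quadratic formula, u = (-20 +/- sqrt(316)) / 6, so u ~= -0.3706 or u ~= -6.2961.
Neither value makes a denominator zero (u != -6, u != -1), so both are valid.

u = -6.2961 or u = -0.3706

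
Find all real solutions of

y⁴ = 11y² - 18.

y = -3 or y = -1.4142 or y = 1.4142 or y = 3

Let u = y². The equation becomes u² - 11u + 18 = 0.
Factor: (u - 9)(u - 2) = 0, so u = 9 or u = 2.
y² = 9 gives y = ±3.
y² = 2 gives y = ±√(2) ≈ ±1.4142.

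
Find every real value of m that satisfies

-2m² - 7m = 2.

m = -3.1861 or m = -0.3139

Rearrange to standard form: -2m² - 7m - 2 = 0.
Discriminant: (-7)² − 4·(-2)·(-2) = 33.
Quadratic formula: m = (7 ± √33) / (-4).
So m = -7/4 - √(33)/4 ≈ -3.1861 or m = -7/4 + √(33)/4 ≈ -0.3139.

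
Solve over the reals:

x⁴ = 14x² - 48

Let u = x². The equation becomes u² - 14u + 48 = 0.
Factor: (u - 8)(u - 6) = 0, so u = 8 or u = 6.
x² = 8 gives x = ±2·√(2) ≈ ±2.8284.
x² = 6 gives x = ±√(6) ≈ ±2.4495.

x = -2.8284 or x = -2.4495 or x = 2.4495 or x = 2.8284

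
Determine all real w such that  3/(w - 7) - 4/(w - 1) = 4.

Multiply both sides by (w - 7)(w - 1):
3(w - 1) - 4(w - 7) = 4(w - 7)(w - 1).
Expand and collect terms: 4w² - 31w + 3 = 0.
By the quadratic formula, w = (31 ± √913) / 8, so w ≈ 7.652 or w ≈ 0.098.
Neither value makes a denominator zero (w ≠ 7, w ≠ 1), so both are valid.

w = 0.098 or w = 7.652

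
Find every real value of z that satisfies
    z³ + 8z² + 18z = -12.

z = -4.7321 or z = -2 or z = -1.2679

Rearrange: z³ + 8z² + 18z + 12 = 0.
Possible rational roots are divisors of 12. Testing z = -2 gives 0, so (z + 2) is a factor.
Divide: z³ + 8z² + 18z + 12 = (z + 2)(z² + 6z + 6).
Apply the quadratic formula to z² + 6z + 6 = 0: z = (-6 ± √12)/2, i.e. z ≈ -1.2679 or z ≈ -4.7321.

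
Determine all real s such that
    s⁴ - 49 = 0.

Let u = s². The equation becomes u² - 49 = 0.
Factor: (u - 7)(u + 7) = 0, so u = 7 or u = -7.
s² = 7 gives s = ±√(7) ≈ ±2.6458.
s² = -7 < 0 has no real solution.

s = -2.6458 or s = 2.6458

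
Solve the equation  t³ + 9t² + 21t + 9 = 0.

t = -5.4495 or t = -3 or t = -0.5505

Possible rational roots are divisors of 9. Testing t = -3 gives 0, so (t + 3) is a factor.
Divide: t³ + 9t² + 21t + 9 = (t + 3)(t² + 6t + 3).
Apply the quadratic formula to t² + 6t + 3 = 0: t = (-6 ± √24)/2, i.e. t ≈ -0.5505 or t ≈ -5.4495.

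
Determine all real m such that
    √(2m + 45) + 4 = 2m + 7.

m = 2

Isolate the radical: √(2m + 45) = 2m + 3.
Square both sides: 2m + 45 = (2m + 3)².
Expand and rearrange: 4m² + 10m - 36 = 0.
Solving gives m = 2 or m = -4.5.
Check each candidate in the original equation:
  m = 2: √(49) = 7, while 2m + 3 = 7 — valid.
  m = -4.5: √(36) = 6, while 2m + 3 = -6 — extraneous.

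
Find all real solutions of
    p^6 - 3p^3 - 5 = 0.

p = -1.0605 or p = 1.6125

Let u = p^3. The equation becomes u^2 - 3u - 5 = 0.
By the quadratic formula, u = 3/2 + sqrt(29)/2 or u = 3/2 - sqrt(29)/2.
p^3 = 3/2 + sqrt(29)/2 gives p = (3/2 + sqrt(29)/2)^(1/3) ~= 1.6125.
p^3 = 3/2 - sqrt(29)/2 gives p = -(-3/2 + sqrt(29)/2)^(1/3) ~= -1.0605.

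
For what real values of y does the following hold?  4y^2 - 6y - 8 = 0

y = -0.8508 or y = 2.3508

Discriminant: (-6)^2 - 4*4*(-8) = 164.
Quadratic formula: y = (6 +/- sqrt(164)) / 8.
So y = 3/4 + sqrt(41)/4 ~= 2.3508 or y = 3/4 - sqrt(41)/4 ~= -0.8508.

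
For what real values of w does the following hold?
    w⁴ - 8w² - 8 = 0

Let u = w². The equation becomes u² - 8u - 8 = 0.
By the quadratic formula, u = 4 + 2·√(6) or u = 4 - 2·√(6).
w² = 4 + 2·√(6) gives w = ±√(4 + 2·√(6)) ≈ ±2.9831.
w² = 4 - 2·√(6) < 0 has no real solution.

w = -2.9831 or w = 2.9831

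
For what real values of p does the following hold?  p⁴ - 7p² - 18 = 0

Let u = p². The equation becomes u² - 7u - 18 = 0.
Factor: (u - 9)(u + 2) = 0, so u = 9 or u = -2.
p² = 9 gives p = ±3.
p² = -2 < 0 has no real solution.

p = -3 or p = 3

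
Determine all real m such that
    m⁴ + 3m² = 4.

Let u = m². The equation becomes u² + 3u - 4 = 0.
Factor: (u + 4)(u - 1) = 0, so u = -4 or u = 1.
m² = -4 < 0 has no real solution.
m² = 1 gives m = ±1.

m = -1 or m = 1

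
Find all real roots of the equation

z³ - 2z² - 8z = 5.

z = -1.1926 or z = -1 or z = 4.1926

Rearrange: z³ - 2z² - 8z - 5 = 0.
Possible rational roots are divisors of -5. Testing z = -1 gives 0, so (z + 1) is a factor.
Divide: z³ - 2z² - 8z - 5 = (z + 1)(z² - 3z - 5).
Apply the quadratic formula to z² - 3z - 5 = 0: z = (3 ± √29)/2, i.e. z ≈ 4.1926 or z ≈ -1.1926.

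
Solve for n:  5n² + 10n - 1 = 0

n = -2.0954 or n = 0.0954

Discriminant: (10)² − 4·5·(-1) = 120.
Quadratic formula: n = (-10 ± √120) / 10.
So n = -1 + √(30)/5 ≈ 0.0954 or n = -√(30)/5 - 1 ≈ -2.0954.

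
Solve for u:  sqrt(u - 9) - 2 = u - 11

Isolate the radical: sqrt(u - 9) = u - 9.
Square both sides: u - 9 = (u - 9)^2.
Expand and rearrange: u^2 - 19u + 90 = 0.
Solving gives u = 10 or u = 9.
Check each candidate in the original equation:
  u = 10: sqrt(1) = 1, while u - 9 = 1 — valid.
  u = 9: sqrt(0) = 0, while u - 9 = 0 — valid.

u = 9 or u = 10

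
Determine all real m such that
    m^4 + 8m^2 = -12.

No real solutions.

Let u = m^2. The equation becomes u^2 + 8u + 12 = 0.
Factor: (u + 6)(u + 2) = 0, so u = -6 or u = -2.
m^2 = -6 < 0 has no real solution.
m^2 = -2 < 0 has no real solution.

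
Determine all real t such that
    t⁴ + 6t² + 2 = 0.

Let u = t². The equation becomes u² + 6u + 2 = 0.
By the quadratic formula, u = -3 + √(7) or u = -3 - √(7).
t² = -3 + √(7) < 0 has no real solution.
t² = -3 - √(7) < 0 has no real solution.

No real solutions.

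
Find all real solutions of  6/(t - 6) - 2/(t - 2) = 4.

Multiply both sides by (t - 6)(t - 2):
6(t - 2) - 2(t - 6) = 4(t - 6)(t - 2).
Expand and collect terms: 4t^2 - 36t + 48 = 0.
By the quadratic formula, t = (36 +/- sqrt(528)) / 8, so t ~= 7.3723 or t ~= 1.6277.
Neither value makes a denominator zero (t != 6, t != 2), so both are valid.

t = 1.6277 or t = 7.3723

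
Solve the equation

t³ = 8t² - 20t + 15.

t = 1.382 or t = 3 or t = 3.618

Rearrange: t³ - 8t² + 20t - 15 = 0.
Possible rational roots are divisors of -15. Testing t = 3 gives 0, so (t - 3) is a factor.
Divide: t³ - 8t² + 20t - 15 = (t - 3)(t² - 5t + 5).
Apply the quadratic formula to t² - 5t + 5 = 0: t = (5 ± √5)/2, i.e. t ≈ 3.618 or t ≈ 1.382.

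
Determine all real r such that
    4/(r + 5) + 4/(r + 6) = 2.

r = -5.5616 or r = -1.4384

Multiply both sides by (r + 5)(r + 6):
4(r + 6) + 4(r + 5) = 2(r + 5)(r + 6).
Expand and collect terms: 2r² + 14r + 16 = 0.
By the quadratic formula, r = (-14 ± √68) / 4, so r ≈ -1.4384 or r ≈ -5.5616.
Neither value makes a denominator zero (r ≠ -5, r ≠ -6), so both are valid.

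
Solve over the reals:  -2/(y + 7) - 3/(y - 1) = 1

y = -9.772 or y = -1.228

Multiply both sides by (y + 7)(y - 1):
-2(y - 1) - 3(y + 7) = (y + 7)(y - 1).
Expand and collect terms: y² + 11y + 12 = 0.
By the quadratic formula, y = (-11 ± √73) / 2, so y ≈ -1.228 or y ≈ -9.772.
Neither value makes a denominator zero (y ≠ -7, y ≠ 1), so both are valid.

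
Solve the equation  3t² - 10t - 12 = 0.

Discriminant: (-10)² − 4·3·(-12) = 244.
Quadratic formula: t = (10 ± √244) / 6.
So t = 5/3 + √(61)/3 ≈ 4.2701 or t = 5/3 - √(61)/3 ≈ -0.9367.

t = -0.9367 or t = 4.2701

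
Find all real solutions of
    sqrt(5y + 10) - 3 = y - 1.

Isolate the radical: sqrt(5y + 10) = y + 2.
Square both sides: 5y + 10 = (y + 2)^2.
Expand and rearrange: y^2 - y - 6 = 0.
Solving gives y = 3 or y = -2.
Check each candidate in the original equation:
  y = 3: sqrt(25) = 5, while y + 2 = 5 — valid.
  y = -2: sqrt(0) = 0, while y + 2 = 0 — valid.

y = -2 or y = 3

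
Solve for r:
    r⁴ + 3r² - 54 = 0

r = -2.4495 or r = 2.4495

Let u = r². The equation becomes u² + 3u - 54 = 0.
Factor: (u - 6)(u + 9) = 0, so u = 6 or u = -9.
r² = 6 gives r = ±√(6) ≈ ±2.4495.
r² = -9 < 0 has no real solution.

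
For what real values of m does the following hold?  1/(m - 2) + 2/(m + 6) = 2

m = -5.0661 or m = 2.5661

Multiply both sides by (m - 2)(m + 6):
(m + 6) + 2(m - 2) = 2(m - 2)(m + 6).
Expand and collect terms: 2m² + 5m - 26 = 0.
By the quadratic formula, m = (-5 ± √233) / 4, so m ≈ 2.5661 or m ≈ -5.0661.
Neither value makes a denominator zero (m ≠ 2, m ≠ -6), so both are valid.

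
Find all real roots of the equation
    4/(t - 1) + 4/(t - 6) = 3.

t = 2 or t = 7.6667

Multiply both sides by (t - 1)(t - 6):
4(t - 6) + 4(t - 1) = 3(t - 1)(t - 6).
Expand and collect terms: 3t^2 - 29t + 46 = 0.
Factor or apply the quadratic formula: t = 7.6667 or t = 2.
Neither value makes a denominator zero (t != 1, t != 6), so both are valid.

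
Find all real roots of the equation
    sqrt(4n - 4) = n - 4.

Square both sides: 4n - 4 = (n - 4)^2.
Expand and rearrange: n^2 - 12n + 20 = 0.
Solving gives n = 10 or n = 2.
Check each candidate in the original equation:
  n = 10: sqrt(36) = 6, while n - 4 = 6 — valid.
  n = 2: sqrt(4) = 2, while n - 4 = -2 — extraneous.

n = 10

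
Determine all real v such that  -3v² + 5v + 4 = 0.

v = -0.5907 or v = 2.2573

Discriminant: (5)² − 4·(-3)·4 = 73.
Quadratic formula: v = (-5 ± √73) / (-6).
So v = 5/6 - √(73)/6 ≈ -0.5907 or v = 5/6 + √(73)/6 ≈ 2.2573.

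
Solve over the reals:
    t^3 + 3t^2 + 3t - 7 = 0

t = 1

Possible rational roots are divisors of -7. Testing t = 1 gives 0, so (t - 1) is a factor.
Divide: t^3 + 3t^2 + 3t - 7 = (t - 1)(t^2 + 4t + 7).
The quadratic t^2 + 4t + 7 has discriminant -12 < 0, so no further real roots.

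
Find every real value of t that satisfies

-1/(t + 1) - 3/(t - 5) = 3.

t = -1.3951 or t = 4.0618

Multiply both sides by (t + 1)(t - 5):
-(t - 5) - 3(t + 1) = 3(t + 1)(t - 5).
Expand and collect terms: 3t² - 8t - 17 = 0.
By the quadratic formula, t = (8 ± √268) / 6, so t ≈ 4.0618 or t ≈ -1.3951.
Neither value makes a denominator zero (t ≠ -1, t ≠ 5), so both are valid.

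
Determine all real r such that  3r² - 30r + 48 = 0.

Factor: 3(r - 8)(r - 2) = 0.
So r = 8 or r = 2.

r = 2 or r = 8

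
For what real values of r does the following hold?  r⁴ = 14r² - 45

Let u = r². The equation becomes u² - 14u + 45 = 0.
Factor: (u - 5)(u - 9) = 0, so u = 5 or u = 9.
r² = 5 gives r = ±√(5) ≈ ±2.2361.
r² = 9 gives r = ±3.

r = -3 or r = -2.2361 or r = 2.2361 or r = 3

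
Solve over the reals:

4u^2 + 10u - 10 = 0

Discriminant: (10)^2 - 4*4*(-10) = 260.
Quadratic formula: u = (-10 +/- sqrt(260)) / 8.
So u = -5/4 + sqrt(65)/4 ~= 0.7656 or u = -sqrt(65)/4 - 5/4 ~= -3.2656.

u = -3.2656 or u = 0.7656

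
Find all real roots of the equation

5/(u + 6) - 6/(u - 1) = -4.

Multiply both sides by (u + 6)(u - 1):
5(u - 1) - 6(u + 6) = -4(u + 6)(u - 1).
Expand and collect terms: -4u² - 19u + 65 = 0.
By the quadratic formula, u = (19 ± √1401) / -8, so u ≈ -7.0537 or u ≈ 2.3037.
Neither value makes a denominator zero (u ≠ -6, u ≠ 1), so both are valid.

u = -7.0537 or u = 2.3037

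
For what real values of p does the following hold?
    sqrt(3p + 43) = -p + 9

Square both sides: 3p + 43 = (-p + 9)^2.
Expand and rearrange: p^2 - 21p + 38 = 0.
Solving gives p = 19 or p = 2.
Check each candidate in the original equation:
  p = 19: sqrt(100) = 10, while -p + 9 = -10 — extraneous.
  p = 2: sqrt(49) = 7, while -p + 9 = 7 — valid.

p = 2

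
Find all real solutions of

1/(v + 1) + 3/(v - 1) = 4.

v = -0.8229 or v = 1.8229

Multiply both sides by (v + 1)(v - 1):
(v - 1) + 3(v + 1) = 4(v + 1)(v - 1).
Expand and collect terms: 4v² - 4v - 6 = 0.
By the quadratic formula, v = (4 ± √112) / 8, so v ≈ 1.8229 or v ≈ -0.8229.
Neither value makes a denominator zero (v ≠ -1, v ≠ 1), so both are valid.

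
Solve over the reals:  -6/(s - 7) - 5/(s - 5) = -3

Multiply both sides by (s - 7)(s - 5):
-6(s - 5) - 5(s - 7) = -3(s - 7)(s - 5).
Expand and collect terms: -3s^2 + 47s - 170 = 0.
Factor or apply the quadratic formula: s = 5.6667 or s = 10.
Neither value makes a denominator zero (s != 7, s != 5), so both are valid.

s = 5.6667 or s = 10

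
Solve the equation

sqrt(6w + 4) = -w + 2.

w = 0

Square both sides: 6w + 4 = (-w + 2)^2.
Expand and rearrange: w^2 - 10w = 0.
Solving gives w = 10 or w = 0.
Check each candidate in the original equation:
  w = 10: sqrt(64) = 8, while -w + 2 = -8 — extraneous.
  w = 0: sqrt(4) = 2, while -w + 2 = 2 — valid.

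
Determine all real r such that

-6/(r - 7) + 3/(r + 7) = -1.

r = -9.1888 or r = 12.1888

Multiply both sides by (r - 7)(r + 7):
-6(r + 7) + 3(r - 7) = -(r - 7)(r + 7).
Expand and collect terms: -r^2 + 3r + 112 = 0.
By the quadratic formula, r = (-3 +/- sqrt(457)) / -2, so r ~= -9.1888 or r ~= 12.1888.
Neither value makes a denominator zero (r != 7, r != -7), so both are valid.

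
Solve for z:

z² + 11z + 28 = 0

z = -7 or z = -4

Factor: (z + 4)(z + 7) = 0.
So z = -4 or z = -7.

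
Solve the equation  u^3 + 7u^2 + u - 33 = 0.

Possible rational roots are divisors of -33. Testing u = -3 gives 0, so (u + 3) is a factor.
Divide: u^3 + 7u^2 + u - 33 = (u + 3)(u^2 + 4u - 11).
Apply the quadratic formula to u^2 + 4u - 11 = 0: u = (-4 +/- sqrt(60))/2, i.e. u ~= 1.873 or u ~= -5.873.

u = -5.873 or u = -3 or u = 1.873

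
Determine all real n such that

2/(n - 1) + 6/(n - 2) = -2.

n = -2.3028 or n = 1.3028

Multiply both sides by (n - 1)(n - 2):
2(n - 2) + 6(n - 1) = -2(n - 1)(n - 2).
Expand and collect terms: -2n² - 2n + 6 = 0.
By the quadratic formula, n = (2 ± √52) / -4, so n ≈ -2.3028 or n ≈ 1.3028.
Neither value makes a denominator zero (n ≠ 1, n ≠ 2), so both are valid.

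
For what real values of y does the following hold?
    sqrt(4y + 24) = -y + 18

Square both sides: 4y + 24 = (-y + 18)^2.
Expand and rearrange: y^2 - 40y + 300 = 0.
Solving gives y = 30 or y = 10.
Check each candidate in the original equation:
  y = 30: sqrt(144) = 12, while -y + 18 = -12 — extraneous.
  y = 10: sqrt(64) = 8, while -y + 18 = 8 — valid.

y = 10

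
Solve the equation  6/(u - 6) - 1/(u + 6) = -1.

u = -3 or u = -2

Multiply both sides by (u - 6)(u + 6):
6(u + 6) - (u - 6) = -(u - 6)(u + 6).
Expand and collect terms: -u² - 5u - 6 = 0.
Factor or apply the quadratic formula: u = -3 or u = -2.
Neither value makes a denominator zero (u ≠ 6, u ≠ -6), so both are valid.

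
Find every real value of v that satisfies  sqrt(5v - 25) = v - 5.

Square both sides: 5v - 25 = (v - 5)^2.
Expand and rearrange: v^2 - 15v + 50 = 0.
Solving gives v = 10 or v = 5.
Check each candidate in the original equation:
  v = 10: sqrt(25) = 5, while v - 5 = 5 — valid.
  v = 5: sqrt(0) = 0, while v - 5 = 0 — valid.

v = 5 or v = 10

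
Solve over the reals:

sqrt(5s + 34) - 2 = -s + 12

s = 6

Isolate the radical: sqrt(5s + 34) = -s + 14.
Square both sides: 5s + 34 = (-s + 14)^2.
Expand and rearrange: s^2 - 33s + 162 = 0.
Solving gives s = 27 or s = 6.
Check each candidate in the original equation:
  s = 27: sqrt(169) = 13, while -s + 14 = -13 — extraneous.
  s = 6: sqrt(64) = 8, while -s + 14 = 8 — valid.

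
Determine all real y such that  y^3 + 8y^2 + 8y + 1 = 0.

Possible rational roots are divisors of 1. Testing y = -1 gives 0, so (y + 1) is a factor.
Divide: y^3 + 8y^2 + 8y + 1 = (y + 1)(y^2 + 7y + 1).
Apply the quadratic formula to y^2 + 7y + 1 = 0: y = (-7 +/- sqrt(45))/2, i.e. y ~= -0.1459 or y ~= -6.8541.

y = -6.8541 or y = -1 or y = -0.1459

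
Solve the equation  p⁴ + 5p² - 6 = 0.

p = -1 or p = 1

Let u = p². The equation becomes u² + 5u - 6 = 0.
Factor: (u - 1)(u + 6) = 0, so u = 1 or u = -6.
p² = 1 gives p = ±1.
p² = -6 < 0 has no real solution.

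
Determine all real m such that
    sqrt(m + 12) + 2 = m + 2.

m = 4

Isolate the radical: sqrt(m + 12) = m.
Square both sides: m + 12 = (m)^2.
Expand and rearrange: m^2 - m - 12 = 0.
Solving gives m = 4 or m = -3.
Check each candidate in the original equation:
  m = 4: sqrt(16) = 4, while m = 4 — valid.
  m = -3: sqrt(9) = 3, while m = -3 — extraneous.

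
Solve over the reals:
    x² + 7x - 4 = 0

x = -7.5311 or x = 0.5311

Discriminant: (7)² − 4·1·(-4) = 65.
Quadratic formula: x = (-7 ± √65) / 2.
So x = -7/2 + √(65)/2 ≈ 0.5311 or x = -√(65)/2 - 7/2 ≈ -7.5311.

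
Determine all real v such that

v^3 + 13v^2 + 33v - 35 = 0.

v = -8.7958 or v = -5 or v = 0.7958

Possible rational roots are divisors of -35. Testing v = -5 gives 0, so (v + 5) is a factor.
Divide: v^3 + 13v^2 + 33v - 35 = (v + 5)(v^2 + 8v - 7).
Apply the quadratic formula to v^2 + 8v - 7 = 0: v = (-8 +/- sqrt(92))/2, i.e. v ~= 0.7958 or v ~= -8.7958.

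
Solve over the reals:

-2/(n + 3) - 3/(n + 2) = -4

Multiply both sides by (n + 3)(n + 2):
-2(n + 2) - 3(n + 3) = -4(n + 3)(n + 2).
Expand and collect terms: -4n² - 15n - 11 = 0.
Factor or apply the quadratic formula: n = -2.75 or n = -1.
Neither value makes a denominator zero (n ≠ -3, n ≠ -2), so both are valid.

n = -2.75 or n = -1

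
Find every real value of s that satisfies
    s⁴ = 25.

Let u = s². The equation becomes u² - 25 = 0.
Factor: (u - 5)(u + 5) = 0, so u = 5 or u = -5.
s² = 5 gives s = ±√(5) ≈ ±2.2361.
s² = -5 < 0 has no real solution.

s = -2.2361 or s = 2.2361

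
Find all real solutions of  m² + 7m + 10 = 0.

m = -5 or m = -2

Factor: (m + 2)(m + 5) = 0.
So m = -2 or m = -5.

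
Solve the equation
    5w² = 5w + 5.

Rearrange to standard form: 5w² - 5w - 5 = 0.
Discriminant: (-5)² − 4·5·(-5) = 125.
Quadratic formula: w = (5 ± √125) / 10.
So w = 1/2 + √(5)/2 ≈ 1.618 or w = 1/2 - √(5)/2 ≈ -0.618.

w = -0.618 or w = 1.618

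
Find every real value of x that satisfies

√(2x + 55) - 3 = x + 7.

Isolate the radical: √(2x + 55) = x + 10.
Square both sides: 2x + 55 = (x + 10)².
Expand and rearrange: x² + 18x + 45 = 0.
Solving gives x = -3 or x = -15.
Check each candidate in the original equation:
  x = -3: √(49) = 7, while x + 10 = 7 — valid.
  x = -15: √(25) = 5, while x + 10 = -5 — extraneous.

x = -3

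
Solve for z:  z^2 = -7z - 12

Bring every term to one side: z^2 + 7z + 12 = 0.
Factor: (z + 4)(z + 3) = 0.
So z = -4 or z = -3.

z = -4 or z = -3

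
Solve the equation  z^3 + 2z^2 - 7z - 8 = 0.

z = -3.3723 or z = -1 or z = 2.3723

Possible rational roots are divisors of -8. Testing z = -1 gives 0, so (z + 1) is a factor.
Divide: z^3 + 2z^2 - 7z - 8 = (z + 1)(z^2 + z - 8).
Apply the quadratic formula to z^2 + z - 8 = 0: z = (-1 +/- sqrt(33))/2, i.e. z ~= 2.3723 or z ~= -3.3723.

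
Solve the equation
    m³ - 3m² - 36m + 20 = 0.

m = -5 or m = 0.5359 or m = 7.4641

Possible rational roots are divisors of 20. Testing m = -5 gives 0, so (m + 5) is a factor.
Divide: m³ - 3m² - 36m + 20 = (m + 5)(m² - 8m + 4).
Apply the quadratic formula to m² - 8m + 4 = 0: m = (8 ± √48)/2, i.e. m ≈ 7.4641 or m ≈ 0.5359.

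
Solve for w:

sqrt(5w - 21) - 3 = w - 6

w = 5 or w = 6

Isolate the radical: sqrt(5w - 21) = w - 3.
Square both sides: 5w - 21 = (w - 3)^2.
Expand and rearrange: w^2 - 11w + 30 = 0.
Solving gives w = 6 or w = 5.
Check each candidate in the original equation:
  w = 6: sqrt(9) = 3, while w - 3 = 3 — valid.
  w = 5: sqrt(4) = 2, while w - 3 = 2 — valid.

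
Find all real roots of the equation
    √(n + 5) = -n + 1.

Square both sides: n + 5 = (-n + 1)².
Expand and rearrange: n² - 3n - 4 = 0.
Solving gives n = 4 or n = -1.
Check each candidate in the original equation:
  n = 4: √(9) = 3, while -n + 1 = -3 — extraneous.
  n = -1: √(4) = 2, while -n + 1 = 2 — valid.

n = -1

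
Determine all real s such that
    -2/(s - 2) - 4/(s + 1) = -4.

s = -0.1861 or s = 2.6861

Multiply both sides by (s - 2)(s + 1):
-2(s + 1) - 4(s - 2) = -4(s - 2)(s + 1).
Expand and collect terms: -4s² + 10s + 2 = 0.
By the quadratic formula, s = (-10 ± √132) / -8, so s ≈ -0.1861 or s ≈ 2.6861.
Neither value makes a denominator zero (s ≠ 2, s ≠ -1), so both are valid.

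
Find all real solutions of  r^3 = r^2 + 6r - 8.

Rearrange: r^3 - r^2 - 6r + 8 = 0.
Possible rational roots are divisors of 8. Testing r = 2 gives 0, so (r - 2) is a factor.
Divide: r^3 - r^2 - 6r + 8 = (r - 2)(r^2 + r - 4).
Apply the quadratic formula to r^2 + r - 4 = 0: r = (-1 +/- sqrt(17))/2, i.e. r ~= 1.5616 or r ~= -2.5616.

r = -2.5616 or r = 1.5616 or r = 2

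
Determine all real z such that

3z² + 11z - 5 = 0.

Discriminant: (11)² − 4·3·(-5) = 181.
Quadratic formula: z = (-11 ± √181) / 6.
So z = -11/6 + √(181)/6 ≈ 0.4089 or z = -√(181)/6 - 11/6 ≈ -4.0756.

z = -4.0756 or z = 0.4089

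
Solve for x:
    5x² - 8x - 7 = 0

x = -0.6283 or x = 2.2283

Discriminant: (-8)² − 4·5·(-7) = 204.
Quadratic formula: x = (8 ± √204) / 10.
So x = 4/5 + √(51)/5 ≈ 2.2283 or x = 4/5 - √(51)/5 ≈ -0.6283.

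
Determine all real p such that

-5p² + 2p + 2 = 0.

Discriminant: (2)² − 4·(-5)·2 = 44.
Quadratic formula: p = (-2 ± √44) / (-10).
So p = 1/5 - √(11)/5 ≈ -0.4633 or p = 1/5 + √(11)/5 ≈ 0.8633.

p = -0.4633 or p = 0.8633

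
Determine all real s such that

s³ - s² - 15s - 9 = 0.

Possible rational roots are divisors of -9. Testing s = -3 gives 0, so (s + 3) is a factor.
Divide: s³ - s² - 15s - 9 = (s + 3)(s² - 4s - 3).
Apply the quadratic formula to s² - 4s - 3 = 0: s = (4 ± √28)/2, i.e. s ≈ 4.6458 or s ≈ -0.6458.

s = -3 or s = -0.6458 or s = 4.6458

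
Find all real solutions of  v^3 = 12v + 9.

v = -3 or v = -0.7913 or v = 3.7913

Rearrange: v^3 - 12v - 9 = 0.
Possible rational roots are divisors of -9. Testing v = -3 gives 0, so (v + 3) is a factor.
Divide: v^3 - 12v - 9 = (v + 3)(v^2 - 3v - 3).
Apply the quadratic formula to v^2 - 3v - 3 = 0: v = (3 +/- sqrt(21))/2, i.e. v ~= 3.7913 or v ~= -0.7913.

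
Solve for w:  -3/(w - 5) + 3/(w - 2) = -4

w = 1.3787 or w = 5.6213

Multiply both sides by (w - 5)(w - 2):
-3(w - 2) + 3(w - 5) = -4(w - 5)(w - 2).
Expand and collect terms: -4w² + 28w - 31 = 0.
By the quadratic formula, w = (-28 ± √288) / -8, so w ≈ 1.3787 or w ≈ 5.6213.
Neither value makes a denominator zero (w ≠ 5, w ≠ 2), so both are valid.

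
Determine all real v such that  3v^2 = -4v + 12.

Rearrange to standard form: 3v^2 + 4v - 12 = 0.
Discriminant: (4)^2 - 4*3*(-12) = 160.
Quadratic formula: v = (-4 +/- sqrt(160)) / 6.
So v = -2/3 + 2*sqrt(10)/3 ~= 1.4415 or v = -2*sqrt(10)/3 - 2/3 ~= -2.7749.

v = -2.7749 or v = 1.4415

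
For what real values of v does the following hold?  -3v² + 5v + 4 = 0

Discriminant: (5)² − 4·(-3)·4 = 73.
Quadratic formula: v = (-5 ± √73) / (-6).
So v = 5/6 - √(73)/6 ≈ -0.5907 or v = 5/6 + √(73)/6 ≈ 2.2573.

v = -0.5907 or v = 2.2573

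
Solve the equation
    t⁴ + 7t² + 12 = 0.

Let u = t². The equation becomes u² + 7u + 12 = 0.
Factor: (u + 4)(u + 3) = 0, so u = -4 or u = -3.
t² = -4 < 0 has no real solution.
t² = -3 < 0 has no real solution.

No real solutions.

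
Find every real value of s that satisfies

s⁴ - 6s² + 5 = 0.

s = -2.2361 or s = -1 or s = 1 or s = 2.2361

Let u = s². The equation becomes u² - 6u + 5 = 0.
Factor: (u - 1)(u - 5) = 0, so u = 1 or u = 5.
s² = 1 gives s = ±1.
s² = 5 gives s = ±√(5) ≈ ±2.2361.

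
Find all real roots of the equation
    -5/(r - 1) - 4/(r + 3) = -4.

r = -2.2762 or r = 2.5262

Multiply both sides by (r - 1)(r + 3):
-5(r + 3) - 4(r - 1) = -4(r - 1)(r + 3).
Expand and collect terms: -4r^2 + r + 23 = 0.
By the quadratic formula, r = (-1 +/- sqrt(369)) / -8, so r ~= -2.2762 or r ~= 2.5262.
Neither value makes a denominator zero (r != 1, r != -3), so both are valid.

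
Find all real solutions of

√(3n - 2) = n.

Square both sides: 3n - 2 = (n)².
Expand and rearrange: n² - 3n + 2 = 0.
Solving gives n = 2 or n = 1.
Check each candidate in the original equation:
  n = 2: √(4) = 2, while n = 2 — valid.
  n = 1: √(1) = 1, while n = 1 — valid.

n = 1 or n = 2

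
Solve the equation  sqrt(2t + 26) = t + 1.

Square both sides: 2t + 26 = (t + 1)^2.
Expand and rearrange: t^2 - 25 = 0.
Solving gives t = 5 or t = -5.
Check each candidate in the original equation:
  t = 5: sqrt(36) = 6, while t + 1 = 6 — valid.
  t = -5: sqrt(16) = 4, while t + 1 = -4 — extraneous.

t = 5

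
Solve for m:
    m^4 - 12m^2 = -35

m = -2.6458 or m = -2.2361 or m = 2.2361 or m = 2.6458

Let u = m^2. The equation becomes u^2 - 12u + 35 = 0.
Factor: (u - 7)(u - 5) = 0, so u = 7 or u = 5.
m^2 = 7 gives m = +/-sqrt(7) ~= +/-2.6458.
m^2 = 5 gives m = +/-sqrt(5) ~= +/-2.2361.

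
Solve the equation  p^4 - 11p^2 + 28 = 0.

Let u = p^2. The equation becomes u^2 - 11u + 28 = 0.
Factor: (u - 4)(u - 7) = 0, so u = 4 or u = 7.
p^2 = 4 gives p = +/-2.
p^2 = 7 gives p = +/-sqrt(7) ~= +/-2.6458.

p = -2.6458 or p = -2 or p = 2 or p = 2.6458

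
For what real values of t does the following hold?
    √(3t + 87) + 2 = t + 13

t = -2

Isolate the radical: √(3t + 87) = t + 11.
Square both sides: 3t + 87 = (t + 11)².
Expand and rearrange: t² + 19t + 34 = 0.
Solving gives t = -2 or t = -17.
Check each candidate in the original equation:
  t = -2: √(81) = 9, while t + 11 = 9 — valid.
  t = -17: √(36) = 6, while t + 11 = -6 — extraneous.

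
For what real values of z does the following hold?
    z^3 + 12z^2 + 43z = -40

z = -5.5616 or z = -5 or z = -1.4384

Rearrange: z^3 + 12z^2 + 43z + 40 = 0.
Possible rational roots are divisors of 40. Testing z = -5 gives 0, so (z + 5) is a factor.
Divide: z^3 + 12z^2 + 43z + 40 = (z + 5)(z^2 + 7z + 8).
Apply the quadratic formula to z^2 + 7z + 8 = 0: z = (-7 +/- sqrt(17))/2, i.e. z ~= -1.4384 or z ~= -5.5616.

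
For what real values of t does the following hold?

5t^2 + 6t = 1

t = -1.3483 or t = 0.1483

Rearrange to standard form: 5t^2 + 6t - 1 = 0.
Discriminant: (6)^2 - 4*5*(-1) = 56.
Quadratic formula: t = (-6 +/- sqrt(56)) / 10.
So t = -3/5 + sqrt(14)/5 ~= 0.1483 or t = -sqrt(14)/5 - 3/5 ~= -1.3483.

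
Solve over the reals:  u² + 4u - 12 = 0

u = -6 or u = 2

Factor: (u + 6)(u - 2) = 0.
So u = -6 or u = 2.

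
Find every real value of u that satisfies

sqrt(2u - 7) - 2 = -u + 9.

Isolate the radical: sqrt(2u - 7) = -u + 11.
Square both sides: 2u - 7 = (-u + 11)^2.
Expand and rearrange: u^2 - 24u + 128 = 0.
Solving gives u = 16 or u = 8.
Check each candidate in the original equation:
  u = 16: sqrt(25) = 5, while -u + 11 = -5 — extraneous.
  u = 8: sqrt(9) = 3, while -u + 11 = 3 — valid.

u = 8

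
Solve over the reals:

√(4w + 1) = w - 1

Square both sides: 4w + 1 = (w - 1)².
Expand and rearrange: w² - 6w = 0.
Solving gives w = 6 or w = 0.
Check each candidate in the original equation:
  w = 6: √(25) = 5, while w - 1 = 5 — valid.
  w = 0: √(1) = 1, while w - 1 = -1 — extraneous.

w = 6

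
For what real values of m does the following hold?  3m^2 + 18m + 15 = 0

m = -5 or m = -1

Factor: 3(m + 5)(m + 1) = 0.
So m = -5 or m = -1.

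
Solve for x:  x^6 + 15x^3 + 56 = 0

Let u = x^3. The equation becomes u^2 + 15u + 56 = 0.
Factor: (u + 8)(u + 7) = 0, so u = -8 or u = -7.
x^3 = -8 gives x = -2.
x^3 = -7 gives x = -(7)^(1/3) ~= -1.9129.

x = -2 or x = -1.9129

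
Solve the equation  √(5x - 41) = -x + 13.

x = 10

Square both sides: 5x - 41 = (-x + 13)².
Expand and rearrange: x² - 31x + 210 = 0.
Solving gives x = 21 or x = 10.
Check each candidate in the original equation:
  x = 21: √(64) = 8, while -x + 13 = -8 — extraneous.
  x = 10: √(9) = 3, while -x + 13 = 3 — valid.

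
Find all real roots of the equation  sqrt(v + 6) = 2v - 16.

Square both sides: v + 6 = (2v - 16)^2.
Expand and rearrange: 4v^2 - 65v + 250 = 0.
Solving gives v = 10 or v = 6.25.
Check each candidate in the original equation:
  v = 10: sqrt(16) = 4, while 2v - 16 = 4 — valid.
  v = 6.25: sqrt(12.25) = 3.5, while 2v - 16 = -3.5 — extraneous.

v = 10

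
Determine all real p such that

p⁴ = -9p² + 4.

p = -0.6515 or p = 0.6515

Let u = p². The equation becomes u² + 9u - 4 = 0.
By the quadratic formula, u = -9/2 + √(97)/2 or u = -√(97)/2 - 9/2.
p² = -9/2 + √(97)/2 gives p = ±√(-9/2 + √(97)/2) ≈ ±0.6515.
p² = -√(97)/2 - 9/2 < 0 has no real solution.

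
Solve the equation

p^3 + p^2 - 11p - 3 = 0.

p = -3.7321 or p = -0.2679 or p = 3

Possible rational roots are divisors of -3. Testing p = 3 gives 0, so (p - 3) is a factor.
Divide: p^3 + p^2 - 11p - 3 = (p - 3)(p^2 + 4p + 1).
Apply the quadratic formula to p^2 + 4p + 1 = 0: p = (-4 +/- sqrt(12))/2, i.e. p ~= -0.2679 or p ~= -3.7321.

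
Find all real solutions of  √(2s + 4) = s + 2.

Square both sides: 2s + 4 = (s + 2)².
Expand and rearrange: s² + 2s = 0.
Solving gives s = 0 or s = -2.
Check each candidate in the original equation:
  s = 0: √(4) = 2, while s + 2 = 2 — valid.
  s = -2: √(0) = 0, while s + 2 = 0 — valid.

s = -2 or s = 0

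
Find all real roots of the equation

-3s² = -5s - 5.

s = -0.7033 or s = 2.3699

Rearrange to standard form: -3s² + 5s + 5 = 0.
Discriminant: (5)² − 4·(-3)·5 = 85.
Quadratic formula: s = (-5 ± √85) / (-6).
So s = 5/6 - √(85)/6 ≈ -0.7033 or s = 5/6 + √(85)/6 ≈ 2.3699.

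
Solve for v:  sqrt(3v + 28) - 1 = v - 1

v = 7

Isolate the radical: sqrt(3v + 28) = v.
Square both sides: 3v + 28 = (v)^2.
Expand and rearrange: v^2 - 3v - 28 = 0.
Solving gives v = 7 or v = -4.
Check each candidate in the original equation:
  v = 7: sqrt(49) = 7, while v = 7 — valid.
  v = -4: sqrt(16) = 4, while v = -4 — extraneous.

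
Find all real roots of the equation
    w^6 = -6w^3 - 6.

Let u = w^3. The equation becomes u^2 + 6u + 6 = 0.
By the quadratic formula, u = -3 + sqrt(3) or u = -3 - sqrt(3).
w^3 = -3 + sqrt(3) gives w = -(3 - sqrt(3))^(1/3) ~= -1.0823.
w^3 = -3 - sqrt(3) gives w = -(sqrt(3) + 3)^(1/3) ~= -1.6789.

w = -1.6789 or w = -1.0823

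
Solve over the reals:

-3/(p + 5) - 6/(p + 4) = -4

Multiply both sides by (p + 5)(p + 4):
-3(p + 4) - 6(p + 5) = -4(p + 5)(p + 4).
Expand and collect terms: -4p² - 27p - 38 = 0.
Factor or apply the quadratic formula: p = -4.75 or p = -2.
Neither value makes a denominator zero (p ≠ -5, p ≠ -4), so both are valid.

p = -4.75 or p = -2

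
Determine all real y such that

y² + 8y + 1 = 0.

Discriminant: (8)² − 4·1·1 = 60.
Quadratic formula: y = (-8 ± √60) / 2.
So y = -4 + √(15) ≈ -0.127 or y = -4 - √(15) ≈ -7.873.

y = -7.873 or y = -0.127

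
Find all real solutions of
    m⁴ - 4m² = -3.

m = -1.7321 or m = -1 or m = 1 or m = 1.7321

Let u = m². The equation becomes u² - 4u + 3 = 0.
Factor: (u - 3)(u - 1) = 0, so u = 3 or u = 1.
m² = 3 gives m = ±√(3) ≈ ±1.7321.
m² = 1 gives m = ±1.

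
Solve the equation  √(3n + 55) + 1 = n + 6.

Isolate the radical: √(3n + 55) = n + 5.
Square both sides: 3n + 55 = (n + 5)².
Expand and rearrange: n² + 7n - 30 = 0.
Solving gives n = 3 or n = -10.
Check each candidate in the original equation:
  n = 3: √(64) = 8, while n + 5 = 8 — valid.
  n = -10: √(25) = 5, while n + 5 = -5 — extraneous.

n = 3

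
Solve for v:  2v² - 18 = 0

v = -3 or v = 3

Factor: 2(v + 3)(v - 3) = 0.
So v = -3 or v = 3.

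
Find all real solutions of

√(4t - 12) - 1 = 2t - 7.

t = 3 or t = 4

Isolate the radical: √(4t - 12) = 2t - 6.
Square both sides: 4t - 12 = (2t - 6)².
Expand and rearrange: 4t² - 28t + 48 = 0.
Solving gives t = 4 or t = 3.
Check each candidate in the original equation:
  t = 4: √(4) = 2, while 2t - 6 = 2 — valid.
  t = 3: √(0) = 0, while 2t - 6 = 0 — valid.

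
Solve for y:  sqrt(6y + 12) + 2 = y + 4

Isolate the radical: sqrt(6y + 12) = y + 2.
Square both sides: 6y + 12 = (y + 2)^2.
Expand and rearrange: y^2 - 2y - 8 = 0.
Solving gives y = 4 or y = -2.
Check each candidate in the original equation:
  y = 4: sqrt(36) = 6, while y + 2 = 6 — valid.
  y = -2: sqrt(0) = 0, while y + 2 = 0 — valid.

y = -2 or y = 4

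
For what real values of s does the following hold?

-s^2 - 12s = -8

s = -12.6332 or s = 0.6332

Rearrange to standard form: -s^2 - 12s + 8 = 0.
Discriminant: (-12)^2 - 4*(-1)*8 = 176.
Quadratic formula: s = (12 +/- sqrt(176)) / (-2).
So s = -2*sqrt(11) - 6 ~= -12.6332 or s = -6 + 2*sqrt(11) ~= 0.6332.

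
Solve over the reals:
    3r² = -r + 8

Rearrange to standard form: 3r² + r - 8 = 0.
Discriminant: (1)² − 4·3·(-8) = 97.
Quadratic formula: r = (-1 ± √97) / 6.
So r = -1/6 + √(97)/6 ≈ 1.4748 or r = -√(97)/6 - 1/6 ≈ -1.8081.

r = -1.8081 or r = 1.4748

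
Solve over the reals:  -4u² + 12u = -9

Rearrange to standard form: -4u² + 12u + 9 = 0.
Discriminant: (12)² − 4·(-4)·9 = 288.
Quadratic formula: u = (-12 ± √288) / (-8).
So u = 3/2 - 3·√(2)/2 ≈ -0.6213 or u = 3/2 + 3·√(2)/2 ≈ 3.6213.

u = -0.6213 or u = 3.6213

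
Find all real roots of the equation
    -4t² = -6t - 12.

Rearrange to standard form: -4t² + 6t + 12 = 0.
Discriminant: (6)² − 4·(-4)·12 = 228.
Quadratic formula: t = (-6 ± √228) / (-8).
So t = 3/4 - √(57)/4 ≈ -1.1375 or t = 3/4 + √(57)/4 ≈ 2.6375.

t = -1.1375 or t = 2.6375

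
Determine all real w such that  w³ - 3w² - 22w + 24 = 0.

Possible rational roots are divisors of 24. Testing w = -4 gives 0, so (w + 4) is a factor.
Divide: w³ - 3w² - 22w + 24 = (w + 4)(w² - 7w + 6).
Factor the quadratic: w = 6 or w = 1.

w = -4 or w = 1 or w = 6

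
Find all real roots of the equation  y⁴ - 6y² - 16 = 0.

y = -2.8284 or y = 2.8284

Let u = y². The equation becomes u² - 6u - 16 = 0.
Factor: (u - 8)(u + 2) = 0, so u = 8 or u = -2.
y² = 8 gives y = ±2·√(2) ≈ ±2.8284.
y² = -2 < 0 has no real solution.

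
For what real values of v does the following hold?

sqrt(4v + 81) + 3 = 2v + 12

Isolate the radical: sqrt(4v + 81) = 2v + 9.
Square both sides: 4v + 81 = (2v + 9)^2.
Expand and rearrange: 4v^2 + 32v = 0.
Solving gives v = 0 or v = -8.
Check each candidate in the original equation:
  v = 0: sqrt(81) = 9, while 2v + 9 = 9 — valid.
  v = -8: sqrt(49) = 7, while 2v + 9 = -7 — extraneous.

v = 0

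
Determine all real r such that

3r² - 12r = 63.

r = -3 or r = 7

Bring every term to one side: 3r² - 12r - 63 = 0.
Factor: 3(r - 7)(r + 3) = 0.
So r = 7 or r = -3.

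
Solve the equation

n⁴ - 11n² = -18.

Let u = n². The equation becomes u² - 11u + 18 = 0.
Factor: (u - 2)(u - 9) = 0, so u = 2 or u = 9.
n² = 2 gives n = ±√(2) ≈ ±1.4142.
n² = 9 gives n = ±3.

n = -3 or n = -1.4142 or n = 1.4142 or n = 3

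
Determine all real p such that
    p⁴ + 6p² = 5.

p = -0.8612 or p = 0.8612

Let u = p². The equation becomes u² + 6u - 5 = 0.
By the quadratic formula, u = -3 + √(14) or u = -√(14) - 3.
p² = -3 + √(14) gives p = ±√(-3 + √(14)) ≈ ±0.8612.
p² = -√(14) - 3 < 0 has no real solution.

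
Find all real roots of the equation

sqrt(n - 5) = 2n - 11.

Square both sides: n - 5 = (2n - 11)^2.
Expand and rearrange: 4n^2 - 45n + 126 = 0.
Solving gives n = 6 or n = 5.25.
Check each candidate in the original equation:
  n = 6: sqrt(1) = 1, while 2n - 11 = 1 — valid.
  n = 5.25: sqrt(0.25) = 0.5, while 2n - 11 = -0.5 — extraneous.

n = 6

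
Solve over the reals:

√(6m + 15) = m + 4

Square both sides: 6m + 15 = (m + 4)².
Expand and rearrange: m² + 2m + 1 = 0.
This gives the repeated root m = -1.
Check in the original equation:
  m = -1: √(9) = 3, while m + 4 = 3 — valid.

m = -1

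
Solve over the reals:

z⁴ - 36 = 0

Let u = z². The equation becomes u² - 36 = 0.
Factor: (u - 6)(u + 6) = 0, so u = 6 or u = -6.
z² = 6 gives z = ±√(6) ≈ ±2.4495.
z² = -6 < 0 has no real solution.

z = -2.4495 or z = 2.4495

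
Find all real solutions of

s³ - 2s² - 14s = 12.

Rearrange: s³ - 2s² - 14s - 12 = 0.
Possible rational roots are divisors of -12. Testing s = -2 gives 0, so (s + 2) is a factor.
Divide: s³ - 2s² - 14s - 12 = (s + 2)(s² - 4s - 6).
Apply the quadratic formula to s² - 4s - 6 = 0: s = (4 ± √40)/2, i.e. s ≈ 5.1623 or s ≈ -1.1623.

s = -2 or s = -1.1623 or s = 5.1623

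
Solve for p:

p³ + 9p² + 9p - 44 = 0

Possible rational roots are divisors of -44. Testing p = -4 gives 0, so (p + 4) is a factor.
Divide: p³ + 9p² + 9p - 44 = (p + 4)(p² + 5p - 11).
Apply the quadratic formula to p² + 5p - 11 = 0: p = (-5 ± √69)/2, i.e. p ≈ 1.6533 or p ≈ -6.6533.

p = -6.6533 or p = -4 or p = 1.6533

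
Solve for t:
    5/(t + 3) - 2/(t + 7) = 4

t = -7.3892 or t = -1.8608

Multiply both sides by (t + 3)(t + 7):
5(t + 7) - 2(t + 3) = 4(t + 3)(t + 7).
Expand and collect terms: 4t^2 + 37t + 55 = 0.
By the quadratic formula, t = (-37 +/- sqrt(489)) / 8, so t ~= -1.8608 or t ~= -7.3892.
Neither value makes a denominator zero (t != -3, t != -7), so both are valid.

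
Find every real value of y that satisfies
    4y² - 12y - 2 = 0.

Discriminant: (-12)² − 4·4·(-2) = 176.
Quadratic formula: y = (12 ± √176) / 8.
So y = 3/2 + √(11)/2 ≈ 3.1583 or y = 3/2 - √(11)/2 ≈ -0.1583.

y = -0.1583 or y = 3.1583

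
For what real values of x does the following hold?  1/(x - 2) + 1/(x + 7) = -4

x = -7.2569 or x = 1.7569

Multiply both sides by (x - 2)(x + 7):
(x + 7) + (x - 2) = -4(x - 2)(x + 7).
Expand and collect terms: -4x² - 22x + 51 = 0.
By the quadratic formula, x = (22 ± √1300) / -8, so x ≈ -7.2569 or x ≈ 1.7569.
Neither value makes a denominator zero (x ≠ 2, x ≠ -7), so both are valid.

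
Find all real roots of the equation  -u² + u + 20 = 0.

Factor: -1(u - 5)(u + 4) = 0.
So u = 5 or u = -4.

u = -4 or u = 5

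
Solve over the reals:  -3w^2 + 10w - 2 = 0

Discriminant: (10)^2 - 4*(-3)*(-2) = 76.
Quadratic formula: w = (-10 +/- sqrt(76)) / (-6).
So w = 5/3 - sqrt(19)/3 ~= 0.2137 or w = sqrt(19)/3 + 5/3 ~= 3.1196.

w = 0.2137 or w = 3.1196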